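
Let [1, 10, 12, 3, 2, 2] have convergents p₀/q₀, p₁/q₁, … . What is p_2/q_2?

Using pₖ = aₖpₖ₋₁ + pₖ₋₂, qₖ = aₖqₖ₋₁ + qₖ₋₂ (with p₋₁=1, p₋₂=0, q₋₁=0, q₋₂=1):
  k=0: a=1, p=1, q=1
  k=1: a=10, p=11, q=10
  k=2: a=12, p=133, q=121

133/121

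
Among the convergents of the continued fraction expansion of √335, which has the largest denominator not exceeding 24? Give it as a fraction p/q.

√335 = [18; 3, 3, 3, 36, …] (period length 4).
Convergents:
  p_0/q_0 = 18/1
  p_1/q_1 = 55/3
  p_2/q_2 = 183/10
  p_3/q_3 = 604/33
q_2 = 10 ≤ 24 < 33 = q_3, so the answer is 183/10.

183/10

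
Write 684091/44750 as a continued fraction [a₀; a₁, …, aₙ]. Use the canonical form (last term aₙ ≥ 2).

[15; 3, 2, 16, 11, 17, 2]

684091 = 15×44750 + 12841
44750 = 3×12841 + 6227
12841 = 2×6227 + 387
6227 = 16×387 + 35
387 = 11×35 + 2
35 = 17×2 + 1
2 = 2×1 + 0  (stop)
So 684091/44750 = [15; 3, 2, 16, 11, 17, 2].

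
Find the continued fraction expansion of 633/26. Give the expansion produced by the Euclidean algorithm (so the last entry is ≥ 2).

633 = 24*26 + 9
26 = 2*9 + 8
9 = 1*8 + 1
8 = 8*1 + 0  (stop)
So 633/26 = [24; 2, 1, 8].

[24; 2, 1, 8]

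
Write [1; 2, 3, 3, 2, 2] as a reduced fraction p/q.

Using pₖ = aₖpₖ₋₁ + pₖ₋₂ and qₖ = aₖqₖ₋₁ + qₖ₋₂:
  k=0: a=1, p=1, q=1
  k=1: a=2, p=3, q=2
  k=2: a=3, p=10, q=7
  k=3: a=3, p=33, q=23
  k=4: a=2, p=76, q=53
  k=5: a=2, p=185, q=129

185/129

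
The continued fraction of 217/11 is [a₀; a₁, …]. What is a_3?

1

217 = 19·11 + 8   →  a_0 = 19
11 = 1·8 + 3   →  a_1 = 1
8 = 2·3 + 2   →  a_2 = 2
3 = 1·2 + 1   →  a_3 = 1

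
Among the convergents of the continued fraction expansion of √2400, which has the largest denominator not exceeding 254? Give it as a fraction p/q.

4801/98

√2400 = [48; 1, 96, …] (period length 2).
Convergents:
  p_0/q_0 = 48/1
  p_1/q_1 = 49/1
  p_2/q_2 = 4752/97
  p_3/q_3 = 4801/98
  p_4/q_4 = 465648/9505
q_3 = 98 ≤ 254 < 9505 = q_4, so the answer is 4801/98.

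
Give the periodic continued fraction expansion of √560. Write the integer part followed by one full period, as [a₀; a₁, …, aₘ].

a₀ = ⌊√560⌋ = 23.
With m₀=0, d₀=1 and mₖ₊₁ = dₖaₖ − mₖ, dₖ₊₁ = (n − mₖ₊₁²)/dₖ, aₖ₊₁ = ⌊(a₀+mₖ₊₁)/dₖ₊₁⌋:
  k=1: m=23, d=31, a=1
  k=2: m=8, d=16, a=1
  k=3: m=8, d=31, a=1
  k=4: m=23, d=1, a=46
d=1 and a=2a₀=46 at k=4, so the next step gives (m, d) = (23, 31) again — its k=1 value — and the period has length 4.

[23; 1, 1, 1, 46]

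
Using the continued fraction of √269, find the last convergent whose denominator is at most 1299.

√269 = [16; 2, 2, 32, …] (period length 3).
Convergents:
  p_0/q_0 = 16/1
  p_1/q_1 = 33/2
  p_2/q_2 = 82/5
  p_3/q_3 = 2657/162
  p_4/q_4 = 5396/329
  p_5/q_5 = 13449/820
  p_6/q_6 = 435764/26569
q_5 = 820 ≤ 1299 < 26569 = q_6, so the answer is 13449/820.

13449/820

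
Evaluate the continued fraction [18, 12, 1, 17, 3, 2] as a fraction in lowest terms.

29954/1657

Using pₖ = aₖpₖ₋₁ + pₖ₋₂ and qₖ = aₖqₖ₋₁ + qₖ₋₂:
  k=0: a=18, p=18, q=1
  k=1: a=12, p=217, q=12
  k=2: a=1, p=235, q=13
  k=3: a=17, p=4212, q=233
  k=4: a=3, p=12871, q=712
  k=5: a=2, p=29954, q=1657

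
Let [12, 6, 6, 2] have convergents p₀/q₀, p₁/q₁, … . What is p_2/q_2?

450/37

Using pₖ = aₖpₖ₋₁ + pₖ₋₂, qₖ = aₖqₖ₋₁ + qₖ₋₂ (with p₋₁=1, p₋₂=0, q₋₁=0, q₋₂=1):
  k=0: a=12, p=12, q=1
  k=1: a=6, p=73, q=6
  k=2: a=6, p=450, q=37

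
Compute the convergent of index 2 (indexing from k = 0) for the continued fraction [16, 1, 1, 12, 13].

Using pₖ = aₖpₖ₋₁ + pₖ₋₂, qₖ = aₖqₖ₋₁ + qₖ₋₂ (with p₋₁=1, p₋₂=0, q₋₁=0, q₋₂=1):
  k=0: a=16, p=16, q=1
  k=1: a=1, p=17, q=1
  k=2: a=1, p=33, q=2

33/2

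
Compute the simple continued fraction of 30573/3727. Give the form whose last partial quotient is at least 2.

[8; 4, 1, 12, 19, 3]

30573 = 8·3727 + 757
3727 = 4·757 + 699
757 = 1·699 + 58
699 = 12·58 + 3
58 = 19·3 + 1
3 = 3·1 + 0  (stop)
So 30573/3727 = [8; 4, 1, 12, 19, 3].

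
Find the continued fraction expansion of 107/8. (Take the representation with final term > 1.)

107 = 13×8 + 3
8 = 2×3 + 2
3 = 1×2 + 1
2 = 2×1 + 0  (stop)
So 107/8 = [13; 2, 1, 2].

[13; 2, 1, 2]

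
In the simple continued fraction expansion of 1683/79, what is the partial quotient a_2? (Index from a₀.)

3

1683 = 21·79 + 24   →  a_0 = 21
79 = 3·24 + 7   →  a_1 = 3
24 = 3·7 + 3   →  a_2 = 3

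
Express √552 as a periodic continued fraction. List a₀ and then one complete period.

[23; 2, 46]

a₀ = ⌊√552⌋ = 23.
With m₀=0, d₀=1 and mₖ₊₁ = dₖaₖ − mₖ, dₖ₊₁ = (n − mₖ₊₁²)/dₖ, aₖ₊₁ = ⌊(a₀+mₖ₊₁)/dₖ₊₁⌋:
  k=1: m=23, d=23, a=2
  k=2: m=23, d=1, a=46
d=1 and a=2a₀=46 at k=2, so the next step gives (m, d) = (23, 23) again — its k=1 value — and the period has length 2.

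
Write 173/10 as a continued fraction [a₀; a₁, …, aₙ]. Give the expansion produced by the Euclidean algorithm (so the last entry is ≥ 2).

[17; 3, 3]

173 = 17·10 + 3
10 = 3·3 + 1
3 = 3·1 + 0  (stop)
So 173/10 = [17; 3, 3].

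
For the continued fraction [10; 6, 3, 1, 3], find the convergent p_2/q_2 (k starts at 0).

Using pₖ = aₖpₖ₋₁ + pₖ₋₂, qₖ = aₖqₖ₋₁ + qₖ₋₂ (with p₋₁=1, p₋₂=0, q₋₁=0, q₋₂=1):
  k=0: a=10, p=10, q=1
  k=1: a=6, p=61, q=6
  k=2: a=3, p=193, q=19

193/19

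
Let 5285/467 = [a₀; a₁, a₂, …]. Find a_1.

5285 = 11·467 + 148   →  a_0 = 11
467 = 3·148 + 23   →  a_1 = 3

3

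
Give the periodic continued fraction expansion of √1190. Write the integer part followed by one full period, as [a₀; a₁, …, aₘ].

a₀ = ⌊√1190⌋ = 34.
With m₀=0, d₀=1 and mₖ₊₁ = dₖaₖ − mₖ, dₖ₊₁ = (n − mₖ₊₁²)/dₖ, aₖ₊₁ = ⌊(a₀+mₖ₊₁)/dₖ₊₁⌋:
  k=1: m=34, d=34, a=2
  k=2: m=34, d=1, a=68
d=1 and a=2a₀=68 at k=2, so the next step gives (m, d) = (34, 34) again — its k=1 value — and the period has length 2.

[34; 2, 68]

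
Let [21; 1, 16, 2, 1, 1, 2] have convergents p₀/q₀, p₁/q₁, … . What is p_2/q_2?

373/17

Using pₖ = aₖpₖ₋₁ + pₖ₋₂, qₖ = aₖqₖ₋₁ + qₖ₋₂ (with p₋₁=1, p₋₂=0, q₋₁=0, q₋₂=1):
  k=0: a=21, p=21, q=1
  k=1: a=1, p=22, q=1
  k=2: a=16, p=373, q=17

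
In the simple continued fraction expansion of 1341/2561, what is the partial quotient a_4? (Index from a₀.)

12

1341 = 0·2561 + 1341   →  a_0 = 0
2561 = 1·1341 + 1220   →  a_1 = 1
1341 = 1·1220 + 121   →  a_2 = 1
1220 = 10·121 + 10   →  a_3 = 10
121 = 12·10 + 1   →  a_4 = 12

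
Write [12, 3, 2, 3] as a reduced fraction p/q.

295/24

Fold from the inside: start with 3/1.
  2 + 1/3 = 7/3
  3 + 3/7 = 24/7
  12 + 7/24 = 295/24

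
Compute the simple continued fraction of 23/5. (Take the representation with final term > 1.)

[4; 1, 1, 2]

23 = 4×5 + 3
5 = 1×3 + 2
3 = 1×2 + 1
2 = 2×1 + 0  (stop)
So 23/5 = [4; 1, 1, 2].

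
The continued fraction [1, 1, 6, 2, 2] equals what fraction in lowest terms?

Fold from the inside: start with 2/1.
  2 + 1/2 = 5/2
  6 + 2/5 = 32/5
  1 + 5/32 = 37/32
  1 + 32/37 = 69/37

69/37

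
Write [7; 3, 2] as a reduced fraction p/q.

Fold from the inside: start with 2/1.
  3 + 1/2 = 7/2
  7 + 2/7 = 51/7

51/7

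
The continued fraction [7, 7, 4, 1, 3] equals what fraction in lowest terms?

Using pₖ = aₖpₖ₋₁ + pₖ₋₂ and qₖ = aₖqₖ₋₁ + qₖ₋₂:
  k=0: a=7, p=7, q=1
  k=1: a=7, p=50, q=7
  k=2: a=4, p=207, q=29
  k=3: a=1, p=257, q=36
  k=4: a=3, p=978, q=137

978/137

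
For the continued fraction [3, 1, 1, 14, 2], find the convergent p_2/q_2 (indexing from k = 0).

7/2

Using pₖ = aₖpₖ₋₁ + pₖ₋₂, qₖ = aₖqₖ₋₁ + qₖ₋₂ (with p₋₁=1, p₋₂=0, q₋₁=0, q₋₂=1):
  k=0: a=3, p=3, q=1
  k=1: a=1, p=4, q=1
  k=2: a=1, p=7, q=2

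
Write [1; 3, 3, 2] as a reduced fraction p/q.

Using pₖ = aₖpₖ₋₁ + pₖ₋₂ and qₖ = aₖqₖ₋₁ + qₖ₋₂:
  k=0: a=1, p=1, q=1
  k=1: a=3, p=4, q=3
  k=2: a=3, p=13, q=10
  k=3: a=2, p=30, q=23

30/23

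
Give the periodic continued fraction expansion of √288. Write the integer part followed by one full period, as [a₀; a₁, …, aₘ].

[16; 1, 32]

a₀ = ⌊√288⌋ = 16.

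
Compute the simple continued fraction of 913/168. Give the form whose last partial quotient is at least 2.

913 = 5×168 + 73
168 = 2×73 + 22
73 = 3×22 + 7
22 = 3×7 + 1
7 = 7×1 + 0  (stop)
So 913/168 = [5; 2, 3, 3, 7].

[5; 2, 3, 3, 7]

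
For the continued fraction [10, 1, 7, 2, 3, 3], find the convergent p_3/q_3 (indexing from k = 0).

Using pₖ = aₖpₖ₋₁ + pₖ₋₂, qₖ = aₖqₖ₋₁ + qₖ₋₂ (with p₋₁=1, p₋₂=0, q₋₁=0, q₋₂=1):
  k=0: a=10, p=10, q=1
  k=1: a=1, p=11, q=1
  k=2: a=7, p=87, q=8
  k=3: a=2, p=185, q=17

185/17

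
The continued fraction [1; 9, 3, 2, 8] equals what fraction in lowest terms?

Using pₖ = aₖpₖ₋₁ + pₖ₋₂ and qₖ = aₖqₖ₋₁ + qₖ₋₂:
  k=0: a=1, p=1, q=1
  k=1: a=9, p=10, q=9
  k=2: a=3, p=31, q=28
  k=3: a=2, p=72, q=65
  k=4: a=8, p=607, q=548

607/548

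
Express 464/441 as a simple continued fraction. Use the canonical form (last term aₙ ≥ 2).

[1; 19, 5, 1, 3]

464 = 1×441 + 23
441 = 19×23 + 4
23 = 5×4 + 3
4 = 1×3 + 1
3 = 3×1 + 0  (stop)
So 464/441 = [1; 19, 5, 1, 3].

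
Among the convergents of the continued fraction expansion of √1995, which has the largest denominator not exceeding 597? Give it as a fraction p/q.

23896/535

√1995 = [44; 1, 1, 1, 88, …] (period length 4).
Convergents:
  p_0/q_0 = 44/1
  p_1/q_1 = 45/1
  p_2/q_2 = 89/2
  p_3/q_3 = 134/3
  p_4/q_4 = 11881/266
  p_5/q_5 = 12015/269
  p_6/q_6 = 23896/535
  p_7/q_7 = 35911/804
q_6 = 535 ≤ 597 < 804 = q_7, so the answer is 23896/535.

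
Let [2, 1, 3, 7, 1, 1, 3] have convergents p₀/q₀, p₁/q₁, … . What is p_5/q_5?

171/62

Using pₖ = aₖpₖ₋₁ + pₖ₋₂, qₖ = aₖqₖ₋₁ + qₖ₋₂ (with p₋₁=1, p₋₂=0, q₋₁=0, q₋₂=1):
  k=0: a=2, p=2, q=1
  k=1: a=1, p=3, q=1
  k=2: a=3, p=11, q=4
  k=3: a=7, p=80, q=29
  k=4: a=1, p=91, q=33
  k=5: a=1, p=171, q=62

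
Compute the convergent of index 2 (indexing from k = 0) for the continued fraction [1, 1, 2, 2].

5/3

Using pₖ = aₖpₖ₋₁ + pₖ₋₂, qₖ = aₖqₖ₋₁ + qₖ₋₂ (with p₋₁=1, p₋₂=0, q₋₁=0, q₋₂=1):
  k=0: a=1, p=1, q=1
  k=1: a=1, p=2, q=1
  k=2: a=2, p=5, q=3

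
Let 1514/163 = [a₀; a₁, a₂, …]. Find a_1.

1514 = 9·163 + 47   →  a_0 = 9
163 = 3·47 + 22   →  a_1 = 3

3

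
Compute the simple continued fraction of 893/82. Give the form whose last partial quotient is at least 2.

893 = 10×82 + 73
82 = 1×73 + 9
73 = 8×9 + 1
9 = 9×1 + 0  (stop)
So 893/82 = [10; 1, 8, 9].

[10; 1, 8, 9]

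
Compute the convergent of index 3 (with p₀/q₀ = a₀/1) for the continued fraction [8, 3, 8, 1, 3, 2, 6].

Using pₖ = aₖpₖ₋₁ + pₖ₋₂, qₖ = aₖqₖ₋₁ + qₖ₋₂ (with p₋₁=1, p₋₂=0, q₋₁=0, q₋₂=1):
  k=0: a=8, p=8, q=1
  k=1: a=3, p=25, q=3
  k=2: a=8, p=208, q=25
  k=3: a=1, p=233, q=28

233/28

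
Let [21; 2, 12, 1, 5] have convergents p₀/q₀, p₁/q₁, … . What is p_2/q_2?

537/25

Using pₖ = aₖpₖ₋₁ + pₖ₋₂, qₖ = aₖqₖ₋₁ + qₖ₋₂ (with p₋₁=1, p₋₂=0, q₋₁=0, q₋₂=1):
  k=0: a=21, p=21, q=1
  k=1: a=2, p=43, q=2
  k=2: a=12, p=537, q=25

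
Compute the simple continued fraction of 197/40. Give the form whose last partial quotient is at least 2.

197 = 4×40 + 37
40 = 1×37 + 3
37 = 12×3 + 1
3 = 3×1 + 0  (stop)
So 197/40 = [4; 1, 12, 3].

[4; 1, 12, 3]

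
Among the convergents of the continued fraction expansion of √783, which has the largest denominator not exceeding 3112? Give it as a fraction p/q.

86157/3079

√783 = [27; 1, 54, …] (period length 2).
Convergents:
  p_0/q_0 = 27/1
  p_1/q_1 = 28/1
  p_2/q_2 = 1539/55
  p_3/q_3 = 1567/56
  p_4/q_4 = 86157/3079
  p_5/q_5 = 87724/3135
q_4 = 3079 ≤ 3112 < 3135 = q_5, so the answer is 86157/3079.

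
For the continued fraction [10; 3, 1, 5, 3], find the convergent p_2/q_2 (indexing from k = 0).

41/4

Using pₖ = aₖpₖ₋₁ + pₖ₋₂, qₖ = aₖqₖ₋₁ + qₖ₋₂ (with p₋₁=1, p₋₂=0, q₋₁=0, q₋₂=1):
  k=0: a=10, p=10, q=1
  k=1: a=3, p=31, q=3
  k=2: a=1, p=41, q=4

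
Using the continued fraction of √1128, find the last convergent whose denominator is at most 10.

√1128 = [33; 1, 1, 2, 2, 2, 1, 1, 66, …] (period length 8).
Convergents:
  p_0/q_0 = 33/1
  p_1/q_1 = 34/1
  p_2/q_2 = 67/2
  p_3/q_3 = 168/5
  p_4/q_4 = 403/12
q_3 = 5 ≤ 10 < 12 = q_4, so the answer is 168/5.

168/5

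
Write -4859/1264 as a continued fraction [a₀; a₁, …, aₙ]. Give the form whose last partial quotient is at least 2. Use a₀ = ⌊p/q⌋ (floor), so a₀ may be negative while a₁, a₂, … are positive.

-4859 = -4×1264 + 197
1264 = 6×197 + 82
197 = 2×82 + 33
82 = 2×33 + 16
33 = 2×16 + 1
16 = 16×1 + 0  (stop)
So -4859/1264 = [-4; 6, 2, 2, 2, 16].

[-4; 6, 2, 2, 2, 16]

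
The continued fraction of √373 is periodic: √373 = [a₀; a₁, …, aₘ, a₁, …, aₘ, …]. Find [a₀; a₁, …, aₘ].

a₀ = ⌊√373⌋ = 19.
With m₀=0, d₀=1 and mₖ₊₁ = dₖaₖ − mₖ, dₖ₊₁ = (n − mₖ₊₁²)/dₖ, aₖ₊₁ = ⌊(a₀+mₖ₊₁)/dₖ₊₁⌋:
  k=1: m=19, d=12, a=3
  k=2: m=17, d=7, a=5
  k=3: m=18, d=7, a=5
  k=4: m=17, d=12, a=3
  k=5: m=19, d=1, a=38
d=1 and a=2a₀=38 at k=5, so the next step gives (m, d) = (19, 12) again — its k=1 value — and the period has length 5.

[19; 3, 5, 5, 3, 38]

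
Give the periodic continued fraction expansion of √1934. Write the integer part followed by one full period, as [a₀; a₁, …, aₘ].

[43; 1, 42, 1, 86]

a₀ = ⌊√1934⌋ = 43.
With m₀=0, d₀=1 and mₖ₊₁ = dₖaₖ − mₖ, dₖ₊₁ = (n − mₖ₊₁²)/dₖ, aₖ₊₁ = ⌊(a₀+mₖ₊₁)/dₖ₊₁⌋:
  k=1: m=43, d=85, a=1
  k=2: m=42, d=2, a=42
  k=3: m=42, d=85, a=1
  k=4: m=43, d=1, a=86
d=1 and a=2a₀=86 at k=4, so the next step gives (m, d) = (43, 85) again — its k=1 value — and the period has length 4.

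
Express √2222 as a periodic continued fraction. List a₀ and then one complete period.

a₀ = ⌊√2222⌋ = 47.
With m₀=0, d₀=1 and mₖ₊₁ = dₖaₖ − mₖ, dₖ₊₁ = (n − mₖ₊₁²)/dₖ, aₖ₊₁ = ⌊(a₀+mₖ₊₁)/dₖ₊₁⌋:
  k=1: m=47, d=13, a=7
  k=2: m=44, d=22, a=4
  k=3: m=44, d=13, a=7
  k=4: m=47, d=1, a=94
d=1 and a=2a₀=94 at k=4, so the next step gives (m, d) = (47, 13) again — its k=1 value — and the period has length 4.

[47; 7, 4, 7, 94]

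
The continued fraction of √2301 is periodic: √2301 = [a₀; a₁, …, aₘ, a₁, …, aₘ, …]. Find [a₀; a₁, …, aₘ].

[47; 1, 30, 1, 94]

a₀ = ⌊√2301⌋ = 47.
With m₀=0, d₀=1 and mₖ₊₁ = dₖaₖ − mₖ, dₖ₊₁ = (n − mₖ₊₁²)/dₖ, aₖ₊₁ = ⌊(a₀+mₖ₊₁)/dₖ₊₁⌋:
  k=1: m=47, d=92, a=1
  k=2: m=45, d=3, a=30
  k=3: m=45, d=92, a=1
  k=4: m=47, d=1, a=94
d=1 and a=2a₀=94 at k=4, so the next step gives (m, d) = (47, 92) again — its k=1 value — and the period has length 4.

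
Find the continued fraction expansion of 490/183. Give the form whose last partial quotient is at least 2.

[2; 1, 2, 9, 1, 5]

490 = 2·183 + 124
183 = 1·124 + 59
124 = 2·59 + 6
59 = 9·6 + 5
6 = 1·5 + 1
5 = 5·1 + 0  (stop)
So 490/183 = [2; 1, 2, 9, 1, 5].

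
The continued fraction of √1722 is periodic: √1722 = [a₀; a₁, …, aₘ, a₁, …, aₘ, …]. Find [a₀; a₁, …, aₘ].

[41; 2, 82]

a₀ = ⌊√1722⌋ = 41.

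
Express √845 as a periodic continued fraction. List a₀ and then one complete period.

a₀ = ⌊√845⌋ = 29.
With m₀=0, d₀=1 and mₖ₊₁ = dₖaₖ − mₖ, dₖ₊₁ = (n − mₖ₊₁²)/dₖ, aₖ₊₁ = ⌊(a₀+mₖ₊₁)/dₖ₊₁⌋:
  k=1: m=29, d=4, a=14
  k=2: m=27, d=29, a=1
  k=3: m=2, d=29, a=1
  k=4: m=27, d=4, a=14
  k=5: m=29, d=1, a=58
d=1 and a=2a₀=58 at k=5, so the next step gives (m, d) = (29, 4) again — its k=1 value — and the period has length 5.

[29; 14, 1, 1, 14, 58]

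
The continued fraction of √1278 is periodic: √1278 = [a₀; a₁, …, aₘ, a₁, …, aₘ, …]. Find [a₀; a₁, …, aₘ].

[35; 1, 2, 1, 70]

a₀ = ⌊√1278⌋ = 35.
With m₀=0, d₀=1 and mₖ₊₁ = dₖaₖ − mₖ, dₖ₊₁ = (n − mₖ₊₁²)/dₖ, aₖ₊₁ = ⌊(a₀+mₖ₊₁)/dₖ₊₁⌋:
  k=1: m=35, d=53, a=1
  k=2: m=18, d=18, a=2
  k=3: m=18, d=53, a=1
  k=4: m=35, d=1, a=70
d=1 and a=2a₀=70 at k=4, so the next step gives (m, d) = (35, 53) again — its k=1 value — and the period has length 4.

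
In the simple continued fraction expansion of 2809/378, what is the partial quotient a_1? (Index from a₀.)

2

2809 = 7·378 + 163   →  a_0 = 7
378 = 2·163 + 52   →  a_1 = 2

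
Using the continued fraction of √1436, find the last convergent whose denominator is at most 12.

√1436 = [37; 1, 8, 2, 18, 2, 8, 1, 74, …] (period length 8).
Convergents:
  p_0/q_0 = 37/1
  p_1/q_1 = 38/1
  p_2/q_2 = 341/9
  p_3/q_3 = 720/19
q_2 = 9 ≤ 12 < 19 = q_3, so the answer is 341/9.

341/9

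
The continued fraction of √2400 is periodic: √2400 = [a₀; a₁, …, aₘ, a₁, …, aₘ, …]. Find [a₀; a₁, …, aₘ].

[48; 1, 96]

a₀ = ⌊√2400⌋ = 48.
With m₀=0, d₀=1 and mₖ₊₁ = dₖaₖ − mₖ, dₖ₊₁ = (n − mₖ₊₁²)/dₖ, aₖ₊₁ = ⌊(a₀+mₖ₊₁)/dₖ₊₁⌋:
  k=1: m=48, d=96, a=1
  k=2: m=48, d=1, a=96
d=1 and a=2a₀=96 at k=2, so the next step gives (m, d) = (48, 96) again — its k=1 value — and the period has length 2.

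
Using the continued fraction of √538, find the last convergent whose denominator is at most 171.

√538 = [23; 5, 7, 1, 1, 7, 5, 46, …] (period length 7).
Convergents:
  p_0/q_0 = 23/1
  p_1/q_1 = 116/5
  p_2/q_2 = 835/36
  p_3/q_3 = 951/41
  p_4/q_4 = 1786/77
  p_5/q_5 = 13453/580
q_4 = 77 ≤ 171 < 580 = q_5, so the answer is 1786/77.

1786/77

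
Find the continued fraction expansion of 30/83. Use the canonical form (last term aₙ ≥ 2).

30 = 0·83 + 30
83 = 2·30 + 23
30 = 1·23 + 7
23 = 3·7 + 2
7 = 3·2 + 1
2 = 2·1 + 0  (stop)
So 30/83 = [0; 2, 1, 3, 3, 2].

[0; 2, 1, 3, 3, 2]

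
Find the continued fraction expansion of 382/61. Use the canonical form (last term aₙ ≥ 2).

[6; 3, 1, 4, 3]

382 = 6*61 + 16
61 = 3*16 + 13
16 = 1*13 + 3
13 = 4*3 + 1
3 = 3*1 + 0  (stop)
So 382/61 = [6; 3, 1, 4, 3].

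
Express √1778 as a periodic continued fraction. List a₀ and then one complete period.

[42; 6, 84]

a₀ = ⌊√1778⌋ = 42.
With m₀=0, d₀=1 and mₖ₊₁ = dₖaₖ − mₖ, dₖ₊₁ = (n − mₖ₊₁²)/dₖ, aₖ₊₁ = ⌊(a₀+mₖ₊₁)/dₖ₊₁⌋:
  k=1: m=42, d=14, a=6
  k=2: m=42, d=1, a=84
d=1 and a=2a₀=84 at k=2, so the next step gives (m, d) = (42, 14) again — its k=1 value — and the period has length 2.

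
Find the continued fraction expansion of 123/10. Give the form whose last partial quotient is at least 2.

123 = 12×10 + 3
10 = 3×3 + 1
3 = 3×1 + 0  (stop)
So 123/10 = [12; 3, 3].

[12; 3, 3]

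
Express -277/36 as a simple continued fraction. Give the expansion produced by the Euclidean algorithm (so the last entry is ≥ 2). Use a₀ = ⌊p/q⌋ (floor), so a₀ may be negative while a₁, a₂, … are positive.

[-8; 3, 3, 1, 2]

-277 = -8·36 + 11
36 = 3·11 + 3
11 = 3·3 + 2
3 = 1·2 + 1
2 = 2·1 + 0  (stop)
So -277/36 = [-8; 3, 3, 1, 2].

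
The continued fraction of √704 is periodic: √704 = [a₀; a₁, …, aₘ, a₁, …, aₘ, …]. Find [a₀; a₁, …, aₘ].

[26; 1, 1, 7, 13, 7, 1, 1, 52]

a₀ = ⌊√704⌋ = 26.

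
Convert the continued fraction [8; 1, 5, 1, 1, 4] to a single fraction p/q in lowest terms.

Fold from the inside: start with 4/1.
  1 + 1/4 = 5/4
  1 + 4/5 = 9/5
  5 + 5/9 = 50/9
  1 + 9/50 = 59/50
  8 + 50/59 = 522/59

522/59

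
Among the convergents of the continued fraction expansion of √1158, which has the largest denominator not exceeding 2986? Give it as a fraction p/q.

√1158 = [34; 34, 68, …] (period length 2).
Convergents:
  p_0/q_0 = 34/1
  p_1/q_1 = 1157/34
  p_2/q_2 = 78710/2313
  p_3/q_3 = 2677297/78676
q_2 = 2313 ≤ 2986 < 78676 = q_3, so the answer is 78710/2313.

78710/2313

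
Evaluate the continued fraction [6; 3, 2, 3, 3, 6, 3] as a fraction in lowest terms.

Using pₖ = aₖpₖ₋₁ + pₖ₋₂ and qₖ = aₖqₖ₋₁ + qₖ₋₂:
  k=0: a=6, p=6, q=1
  k=1: a=3, p=19, q=3
  k=2: a=2, p=44, q=7
  k=3: a=3, p=151, q=24
  k=4: a=3, p=497, q=79
  k=5: a=6, p=3133, q=498
  k=6: a=3, p=9896, q=1573

9896/1573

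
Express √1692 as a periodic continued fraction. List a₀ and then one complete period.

a₀ = ⌊√1692⌋ = 41.
With m₀=0, d₀=1 and mₖ₊₁ = dₖaₖ − mₖ, dₖ₊₁ = (n − mₖ₊₁²)/dₖ, aₖ₊₁ = ⌊(a₀+mₖ₊₁)/dₖ₊₁⌋:
  k=1: m=41, d=11, a=7
  k=2: m=36, d=36, a=2
  k=3: m=36, d=11, a=7
  k=4: m=41, d=1, a=82
d=1 and a=2a₀=82 at k=4, so the next step gives (m, d) = (41, 11) again — its k=1 value — and the period has length 4.

[41; 7, 2, 7, 82]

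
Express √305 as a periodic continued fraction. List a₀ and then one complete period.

a₀ = ⌊√305⌋ = 17.
With m₀=0, d₀=1 and mₖ₊₁ = dₖaₖ − mₖ, dₖ₊₁ = (n − mₖ₊₁²)/dₖ, aₖ₊₁ = ⌊(a₀+mₖ₊₁)/dₖ₊₁⌋:
  k=1: m=17, d=16, a=2
  k=2: m=15, d=5, a=6
  k=3: m=15, d=16, a=2
  k=4: m=17, d=1, a=34
d=1 and a=2a₀=34 at k=4, so the next step gives (m, d) = (17, 16) again — its k=1 value — and the period has length 4.

[17; 2, 6, 2, 34]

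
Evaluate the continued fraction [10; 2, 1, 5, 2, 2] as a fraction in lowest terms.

Fold from the inside: start with 2/1.
  2 + 1/2 = 5/2
  5 + 2/5 = 27/5
  1 + 5/27 = 32/27
  2 + 27/32 = 91/32
  10 + 32/91 = 942/91

942/91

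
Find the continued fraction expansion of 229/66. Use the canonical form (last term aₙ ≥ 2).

229 = 3·66 + 31
66 = 2·31 + 4
31 = 7·4 + 3
4 = 1·3 + 1
3 = 3·1 + 0  (stop)
So 229/66 = [3; 2, 7, 1, 3].

[3; 2, 7, 1, 3]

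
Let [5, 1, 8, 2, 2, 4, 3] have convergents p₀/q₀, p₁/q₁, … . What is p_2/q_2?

53/9

Using pₖ = aₖpₖ₋₁ + pₖ₋₂, qₖ = aₖqₖ₋₁ + qₖ₋₂ (with p₋₁=1, p₋₂=0, q₋₁=0, q₋₂=1):
  k=0: a=5, p=5, q=1
  k=1: a=1, p=6, q=1
  k=2: a=8, p=53, q=9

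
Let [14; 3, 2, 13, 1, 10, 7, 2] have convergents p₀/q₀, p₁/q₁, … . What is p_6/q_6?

Using pₖ = aₖpₖ₋₁ + pₖ₋₂, qₖ = aₖqₖ₋₁ + qₖ₋₂ (with p₋₁=1, p₋₂=0, q₋₁=0, q₋₂=1):
  k=0: a=14, p=14, q=1
  k=1: a=3, p=43, q=3
  k=2: a=2, p=100, q=7
  k=3: a=13, p=1343, q=94
  k=4: a=1, p=1443, q=101
  k=5: a=10, p=15773, q=1104
  k=6: a=7, p=111854, q=7829

111854/7829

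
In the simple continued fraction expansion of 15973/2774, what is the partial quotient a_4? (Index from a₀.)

2

15973 = 5·2774 + 2103   →  a_0 = 5
2774 = 1·2103 + 671   →  a_1 = 1
2103 = 3·671 + 90   →  a_2 = 3
671 = 7·90 + 41   →  a_3 = 7
90 = 2·41 + 8   →  a_4 = 2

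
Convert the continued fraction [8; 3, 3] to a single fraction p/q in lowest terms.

Using pₖ = aₖpₖ₋₁ + pₖ₋₂ and qₖ = aₖqₖ₋₁ + qₖ₋₂:
  k=0: a=8, p=8, q=1
  k=1: a=3, p=25, q=3
  k=2: a=3, p=83, q=10

83/10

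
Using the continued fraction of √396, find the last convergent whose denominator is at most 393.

7741/389

√396 = [19; 1, 8, 1, 38, …] (period length 4).
Convergents:
  p_0/q_0 = 19/1
  p_1/q_1 = 20/1
  p_2/q_2 = 179/9
  p_3/q_3 = 199/10
  p_4/q_4 = 7741/389
  p_5/q_5 = 7940/399
q_4 = 389 ≤ 393 < 399 = q_5, so the answer is 7741/389.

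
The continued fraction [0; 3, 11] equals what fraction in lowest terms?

Fold from the inside: start with 11/1.
  3 + 1/11 = 34/11
  0 + 11/34 = 11/34

11/34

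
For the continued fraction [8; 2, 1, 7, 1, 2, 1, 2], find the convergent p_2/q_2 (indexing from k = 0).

25/3

Using pₖ = aₖpₖ₋₁ + pₖ₋₂, qₖ = aₖqₖ₋₁ + qₖ₋₂ (with p₋₁=1, p₋₂=0, q₋₁=0, q₋₂=1):
  k=0: a=8, p=8, q=1
  k=1: a=2, p=17, q=2
  k=2: a=1, p=25, q=3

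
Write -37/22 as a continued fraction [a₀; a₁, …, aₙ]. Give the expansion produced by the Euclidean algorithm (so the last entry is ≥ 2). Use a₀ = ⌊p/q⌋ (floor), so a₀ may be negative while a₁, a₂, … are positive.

[-2; 3, 7]

-37 = -2*22 + 7
22 = 3*7 + 1
7 = 7*1 + 0  (stop)
So -37/22 = [-2; 3, 7].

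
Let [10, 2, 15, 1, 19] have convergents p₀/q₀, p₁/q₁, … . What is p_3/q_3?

346/33

Using pₖ = aₖpₖ₋₁ + pₖ₋₂, qₖ = aₖqₖ₋₁ + qₖ₋₂ (with p₋₁=1, p₋₂=0, q₋₁=0, q₋₂=1):
  k=0: a=10, p=10, q=1
  k=1: a=2, p=21, q=2
  k=2: a=15, p=325, q=31
  k=3: a=1, p=346, q=33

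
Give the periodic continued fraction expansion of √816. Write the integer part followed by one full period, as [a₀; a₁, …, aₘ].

a₀ = ⌊√816⌋ = 28.
With m₀=0, d₀=1 and mₖ₊₁ = dₖaₖ − mₖ, dₖ₊₁ = (n − mₖ₊₁²)/dₖ, aₖ₊₁ = ⌊(a₀+mₖ₊₁)/dₖ₊₁⌋:
  k=1: m=28, d=32, a=1
  k=2: m=4, d=25, a=1
  k=3: m=21, d=15, a=3
  k=4: m=24, d=16, a=3
  k=5: m=24, d=15, a=3
  k=6: m=21, d=25, a=1
  k=7: m=4, d=32, a=1
  k=8: m=28, d=1, a=56
d=1 and a=2a₀=56 at k=8, so the next step gives (m, d) = (28, 32) again — its k=1 value — and the period has length 8.

[28; 1, 1, 3, 3, 3, 1, 1, 56]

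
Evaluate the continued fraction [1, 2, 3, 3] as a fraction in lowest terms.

33/23

Using pₖ = aₖpₖ₋₁ + pₖ₋₂ and qₖ = aₖqₖ₋₁ + qₖ₋₂:
  k=0: a=1, p=1, q=1
  k=1: a=2, p=3, q=2
  k=2: a=3, p=10, q=7
  k=3: a=3, p=33, q=23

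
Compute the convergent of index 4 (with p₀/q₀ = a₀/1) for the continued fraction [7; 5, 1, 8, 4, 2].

Using pₖ = aₖpₖ₋₁ + pₖ₋₂, qₖ = aₖqₖ₋₁ + qₖ₋₂ (with p₋₁=1, p₋₂=0, q₋₁=0, q₋₂=1):
  k=0: a=7, p=7, q=1
  k=1: a=5, p=36, q=5
  k=2: a=1, p=43, q=6
  k=3: a=8, p=380, q=53
  k=4: a=4, p=1563, q=218

1563/218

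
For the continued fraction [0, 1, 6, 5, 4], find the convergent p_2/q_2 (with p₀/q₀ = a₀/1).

Using pₖ = aₖpₖ₋₁ + pₖ₋₂, qₖ = aₖqₖ₋₁ + qₖ₋₂ (with p₋₁=1, p₋₂=0, q₋₁=0, q₋₂=1):
  k=0: a=0, p=0, q=1
  k=1: a=1, p=1, q=1
  k=2: a=6, p=6, q=7

6/7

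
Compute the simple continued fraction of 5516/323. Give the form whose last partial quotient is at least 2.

[17; 12, 1, 11, 2]

5516 = 17*323 + 25
323 = 12*25 + 23
25 = 1*23 + 2
23 = 11*2 + 1
2 = 2*1 + 0  (stop)
So 5516/323 = [17; 12, 1, 11, 2].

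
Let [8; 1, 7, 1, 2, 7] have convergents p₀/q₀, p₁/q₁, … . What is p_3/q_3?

Using pₖ = aₖpₖ₋₁ + pₖ₋₂, qₖ = aₖqₖ₋₁ + qₖ₋₂ (with p₋₁=1, p₋₂=0, q₋₁=0, q₋₂=1):
  k=0: a=8, p=8, q=1
  k=1: a=1, p=9, q=1
  k=2: a=7, p=71, q=8
  k=3: a=1, p=80, q=9

80/9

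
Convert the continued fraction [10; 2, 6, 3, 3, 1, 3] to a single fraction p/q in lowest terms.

6979/667

Using pₖ = aₖpₖ₋₁ + pₖ₋₂ and qₖ = aₖqₖ₋₁ + qₖ₋₂:
  k=0: a=10, p=10, q=1
  k=1: a=2, p=21, q=2
  k=2: a=6, p=136, q=13
  k=3: a=3, p=429, q=41
  k=4: a=3, p=1423, q=136
  k=5: a=1, p=1852, q=177
  k=6: a=3, p=6979, q=667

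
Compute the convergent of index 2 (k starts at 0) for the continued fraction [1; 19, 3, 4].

Using pₖ = aₖpₖ₋₁ + pₖ₋₂, qₖ = aₖqₖ₋₁ + qₖ₋₂ (with p₋₁=1, p₋₂=0, q₋₁=0, q₋₂=1):
  k=0: a=1, p=1, q=1
  k=1: a=19, p=20, q=19
  k=2: a=3, p=61, q=58

61/58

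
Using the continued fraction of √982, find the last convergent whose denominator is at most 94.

2883/92

√982 = [31; 2, 1, 30, 1, 2, 62, …] (period length 6).
Convergents:
  p_0/q_0 = 31/1
  p_1/q_1 = 63/2
  p_2/q_2 = 94/3
  p_3/q_3 = 2883/92
  p_4/q_4 = 2977/95
q_3 = 92 ≤ 94 < 95 = q_4, so the answer is 2883/92.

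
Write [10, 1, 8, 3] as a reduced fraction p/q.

305/28

Fold from the inside: start with 3/1.
  8 + 1/3 = 25/3
  1 + 3/25 = 28/25
  10 + 25/28 = 305/28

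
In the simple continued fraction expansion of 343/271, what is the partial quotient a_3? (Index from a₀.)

343 = 1·271 + 72   →  a_0 = 1
271 = 3·72 + 55   →  a_1 = 3
72 = 1·55 + 17   →  a_2 = 1
55 = 3·17 + 4   →  a_3 = 3

3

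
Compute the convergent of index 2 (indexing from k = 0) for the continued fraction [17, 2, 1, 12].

52/3

Using pₖ = aₖpₖ₋₁ + pₖ₋₂, qₖ = aₖqₖ₋₁ + qₖ₋₂ (with p₋₁=1, p₋₂=0, q₋₁=0, q₋₂=1):
  k=0: a=17, p=17, q=1
  k=1: a=2, p=35, q=2
  k=2: a=1, p=52, q=3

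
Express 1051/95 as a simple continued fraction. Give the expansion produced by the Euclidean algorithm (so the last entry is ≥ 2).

[11; 15, 1, 5]

1051 = 11*95 + 6
95 = 15*6 + 5
6 = 1*5 + 1
5 = 5*1 + 0  (stop)
So 1051/95 = [11; 15, 1, 5].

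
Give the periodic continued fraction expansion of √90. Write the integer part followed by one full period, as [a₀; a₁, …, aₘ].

a₀ = ⌊√90⌋ = 9.
With m₀=0, d₀=1 and mₖ₊₁ = dₖaₖ − mₖ, dₖ₊₁ = (n − mₖ₊₁²)/dₖ, aₖ₊₁ = ⌊(a₀+mₖ₊₁)/dₖ₊₁⌋:
  k=1: m=9, d=9, a=2
  k=2: m=9, d=1, a=18
d=1 and a=2a₀=18 at k=2, so the next step gives (m, d) = (9, 9) again — its k=1 value — and the period has length 2.

[9; 2, 18]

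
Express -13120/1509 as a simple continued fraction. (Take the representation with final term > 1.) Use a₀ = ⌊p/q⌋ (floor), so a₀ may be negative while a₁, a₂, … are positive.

-13120 = -9·1509 + 461
1509 = 3·461 + 126
461 = 3·126 + 83
126 = 1·83 + 43
83 = 1·43 + 40
43 = 1·40 + 3
40 = 13·3 + 1
3 = 3·1 + 0  (stop)
So -13120/1509 = [-9; 3, 3, 1, 1, 1, 13, 3].

[-9; 3, 3, 1, 1, 1, 13, 3]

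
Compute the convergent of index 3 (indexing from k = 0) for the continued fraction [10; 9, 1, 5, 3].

596/59

Using pₖ = aₖpₖ₋₁ + pₖ₋₂, qₖ = aₖqₖ₋₁ + qₖ₋₂ (with p₋₁=1, p₋₂=0, q₋₁=0, q₋₂=1):
  k=0: a=10, p=10, q=1
  k=1: a=9, p=91, q=9
  k=2: a=1, p=101, q=10
  k=3: a=5, p=596, q=59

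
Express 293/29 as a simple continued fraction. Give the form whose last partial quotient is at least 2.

293 = 10*29 + 3
29 = 9*3 + 2
3 = 1*2 + 1
2 = 2*1 + 0  (stop)
So 293/29 = [10; 9, 1, 2].

[10; 9, 1, 2]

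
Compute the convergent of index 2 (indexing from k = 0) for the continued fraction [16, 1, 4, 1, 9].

84/5

Using pₖ = aₖpₖ₋₁ + pₖ₋₂, qₖ = aₖqₖ₋₁ + qₖ₋₂ (with p₋₁=1, p₋₂=0, q₋₁=0, q₋₂=1):
  k=0: a=16, p=16, q=1
  k=1: a=1, p=17, q=1
  k=2: a=4, p=84, q=5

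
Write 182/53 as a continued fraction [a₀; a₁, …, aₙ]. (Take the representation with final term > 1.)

182 = 3×53 + 23
53 = 2×23 + 7
23 = 3×7 + 2
7 = 3×2 + 1
2 = 2×1 + 0  (stop)
So 182/53 = [3; 2, 3, 3, 2].

[3; 2, 3, 3, 2]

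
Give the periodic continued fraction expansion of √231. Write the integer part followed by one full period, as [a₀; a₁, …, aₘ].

[15; 5, 30]

a₀ = ⌊√231⌋ = 15.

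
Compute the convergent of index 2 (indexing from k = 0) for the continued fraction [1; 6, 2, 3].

Using pₖ = aₖpₖ₋₁ + pₖ₋₂, qₖ = aₖqₖ₋₁ + qₖ₋₂ (with p₋₁=1, p₋₂=0, q₋₁=0, q₋₂=1):
  k=0: a=1, p=1, q=1
  k=1: a=6, p=7, q=6
  k=2: a=2, p=15, q=13

15/13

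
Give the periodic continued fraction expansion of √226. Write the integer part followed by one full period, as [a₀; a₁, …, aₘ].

a₀ = ⌊√226⌋ = 15.
With m₀=0, d₀=1 and mₖ₊₁ = dₖaₖ − mₖ, dₖ₊₁ = (n − mₖ₊₁²)/dₖ, aₖ₊₁ = ⌊(a₀+mₖ₊₁)/dₖ₊₁⌋:
  k=1: m=15, d=1, a=30
d=1 and a=2a₀=30 at k=1, so the next step gives (m, d) = (15, 1) again — its k=1 value — and the period has length 1.

[15; 30]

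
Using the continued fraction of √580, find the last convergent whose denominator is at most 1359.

13896/577

√580 = [24; 12, 48, …] (period length 2).
Convergents:
  p_0/q_0 = 24/1
  p_1/q_1 = 289/12
  p_2/q_2 = 13896/577
  p_3/q_3 = 167041/6936
q_2 = 577 ≤ 1359 < 6936 = q_3, so the answer is 13896/577.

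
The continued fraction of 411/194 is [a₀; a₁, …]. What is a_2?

2

411 = 2·194 + 23   →  a_0 = 2
194 = 8·23 + 10   →  a_1 = 8
23 = 2·10 + 3   →  a_2 = 2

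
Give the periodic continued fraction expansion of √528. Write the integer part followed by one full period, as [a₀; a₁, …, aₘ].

a₀ = ⌊√528⌋ = 22.
With m₀=0, d₀=1 and mₖ₊₁ = dₖaₖ − mₖ, dₖ₊₁ = (n − mₖ₊₁²)/dₖ, aₖ₊₁ = ⌊(a₀+mₖ₊₁)/dₖ₊₁⌋:
  k=1: m=22, d=44, a=1
  k=2: m=22, d=1, a=44
d=1 and a=2a₀=44 at k=2, so the next step gives (m, d) = (22, 44) again — its k=1 value — and the period has length 2.

[22; 1, 44]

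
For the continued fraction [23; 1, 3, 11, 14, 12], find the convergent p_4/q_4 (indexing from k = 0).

Using pₖ = aₖpₖ₋₁ + pₖ₋₂, qₖ = aₖqₖ₋₁ + qₖ₋₂ (with p₋₁=1, p₋₂=0, q₋₁=0, q₋₂=1):
  k=0: a=23, p=23, q=1
  k=1: a=1, p=24, q=1
  k=2: a=3, p=95, q=4
  k=3: a=11, p=1069, q=45
  k=4: a=14, p=15061, q=634

15061/634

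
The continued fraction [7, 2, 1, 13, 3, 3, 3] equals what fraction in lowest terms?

Fold from the inside: start with 3/1.
  3 + 1/3 = 10/3
  3 + 3/10 = 33/10
  13 + 10/33 = 439/33
  1 + 33/439 = 472/439
  2 + 439/472 = 1383/472
  7 + 472/1383 = 10153/1383

10153/1383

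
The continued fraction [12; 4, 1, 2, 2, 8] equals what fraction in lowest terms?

Fold from the inside: start with 8/1.
  2 + 1/8 = 17/8
  2 + 8/17 = 42/17
  1 + 17/42 = 59/42
  4 + 42/59 = 278/59
  12 + 59/278 = 3395/278

3395/278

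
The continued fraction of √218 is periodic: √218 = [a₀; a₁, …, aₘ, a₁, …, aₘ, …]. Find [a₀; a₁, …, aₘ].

[14; 1, 3, 3, 1, 28]

a₀ = ⌊√218⌋ = 14.
With m₀=0, d₀=1 and mₖ₊₁ = dₖaₖ − mₖ, dₖ₊₁ = (n − mₖ₊₁²)/dₖ, aₖ₊₁ = ⌊(a₀+mₖ₊₁)/dₖ₊₁⌋:
  k=1: m=14, d=22, a=1
  k=2: m=8, d=7, a=3
  k=3: m=13, d=7, a=3
  k=4: m=8, d=22, a=1
  k=5: m=14, d=1, a=28
d=1 and a=2a₀=28 at k=5, so the next step gives (m, d) = (14, 22) again — its k=1 value — and the period has length 5.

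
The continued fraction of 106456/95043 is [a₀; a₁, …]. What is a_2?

106456 = 1·95043 + 11413   →  a_0 = 1
95043 = 8·11413 + 3739   →  a_1 = 8
11413 = 3·3739 + 196   →  a_2 = 3

3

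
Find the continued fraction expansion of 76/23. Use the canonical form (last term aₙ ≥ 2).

[3; 3, 3, 2]

76 = 3×23 + 7
23 = 3×7 + 2
7 = 3×2 + 1
2 = 2×1 + 0  (stop)
So 76/23 = [3; 3, 3, 2].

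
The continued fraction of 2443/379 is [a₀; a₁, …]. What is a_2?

4

2443 = 6·379 + 169   →  a_0 = 6
379 = 2·169 + 41   →  a_1 = 2
169 = 4·41 + 5   →  a_2 = 4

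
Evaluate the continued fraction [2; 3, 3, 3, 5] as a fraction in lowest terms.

Using pₖ = aₖpₖ₋₁ + pₖ₋₂ and qₖ = aₖqₖ₋₁ + qₖ₋₂:
  k=0: a=2, p=2, q=1
  k=1: a=3, p=7, q=3
  k=2: a=3, p=23, q=10
  k=3: a=3, p=76, q=33
  k=4: a=5, p=403, q=175

403/175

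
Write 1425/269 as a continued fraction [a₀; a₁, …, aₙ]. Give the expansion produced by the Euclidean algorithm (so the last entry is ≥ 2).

1425 = 5×269 + 80
269 = 3×80 + 29
80 = 2×29 + 22
29 = 1×22 + 7
22 = 3×7 + 1
7 = 7×1 + 0  (stop)
So 1425/269 = [5; 3, 2, 1, 3, 7].

[5; 3, 2, 1, 3, 7]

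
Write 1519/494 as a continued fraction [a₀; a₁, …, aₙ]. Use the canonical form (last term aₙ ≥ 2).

[3; 13, 2, 1, 5, 2]

1519 = 3×494 + 37
494 = 13×37 + 13
37 = 2×13 + 11
13 = 1×11 + 2
11 = 5×2 + 1
2 = 2×1 + 0  (stop)
So 1519/494 = [3; 13, 2, 1, 5, 2].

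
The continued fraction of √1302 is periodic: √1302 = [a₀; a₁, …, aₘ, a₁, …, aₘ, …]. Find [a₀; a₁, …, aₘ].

[36; 12, 72]

a₀ = ⌊√1302⌋ = 36.
With m₀=0, d₀=1 and mₖ₊₁ = dₖaₖ − mₖ, dₖ₊₁ = (n − mₖ₊₁²)/dₖ, aₖ₊₁ = ⌊(a₀+mₖ₊₁)/dₖ₊₁⌋:
  k=1: m=36, d=6, a=12
  k=2: m=36, d=1, a=72
d=1 and a=2a₀=72 at k=2, so the next step gives (m, d) = (36, 6) again — its k=1 value — and the period has length 2.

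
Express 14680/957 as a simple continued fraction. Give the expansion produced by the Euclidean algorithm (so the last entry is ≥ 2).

14680 = 15·957 + 325
957 = 2·325 + 307
325 = 1·307 + 18
307 = 17·18 + 1
18 = 18·1 + 0  (stop)
So 14680/957 = [15; 2, 1, 17, 18].

[15; 2, 1, 17, 18]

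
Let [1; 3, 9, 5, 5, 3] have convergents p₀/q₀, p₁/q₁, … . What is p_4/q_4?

982/743

Using pₖ = aₖpₖ₋₁ + pₖ₋₂, qₖ = aₖqₖ₋₁ + qₖ₋₂ (with p₋₁=1, p₋₂=0, q₋₁=0, q₋₂=1):
  k=0: a=1, p=1, q=1
  k=1: a=3, p=4, q=3
  k=2: a=9, p=37, q=28
  k=3: a=5, p=189, q=143
  k=4: a=5, p=982, q=743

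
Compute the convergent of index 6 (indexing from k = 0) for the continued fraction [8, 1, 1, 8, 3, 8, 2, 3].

Using pₖ = aₖpₖ₋₁ + pₖ₋₂, qₖ = aₖqₖ₋₁ + qₖ₋₂ (with p₋₁=1, p₋₂=0, q₋₁=0, q₋₂=1):
  k=0: a=8, p=8, q=1
  k=1: a=1, p=9, q=1
  k=2: a=1, p=17, q=2
  k=3: a=8, p=145, q=17
  k=4: a=3, p=452, q=53
  k=5: a=8, p=3761, q=441
  k=6: a=2, p=7974, q=935

7974/935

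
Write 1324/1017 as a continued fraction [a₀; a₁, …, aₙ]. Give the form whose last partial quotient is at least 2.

[1; 3, 3, 5, 19]

1324 = 1*1017 + 307
1017 = 3*307 + 96
307 = 3*96 + 19
96 = 5*19 + 1
19 = 19*1 + 0  (stop)
So 1324/1017 = [1; 3, 3, 5, 19].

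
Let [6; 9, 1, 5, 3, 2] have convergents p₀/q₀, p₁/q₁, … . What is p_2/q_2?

61/10

Using pₖ = aₖpₖ₋₁ + pₖ₋₂, qₖ = aₖqₖ₋₁ + qₖ₋₂ (with p₋₁=1, p₋₂=0, q₋₁=0, q₋₂=1):
  k=0: a=6, p=6, q=1
  k=1: a=9, p=55, q=9
  k=2: a=1, p=61, q=10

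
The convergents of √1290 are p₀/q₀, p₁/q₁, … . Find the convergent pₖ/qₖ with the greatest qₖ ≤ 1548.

30996/863

√1290 = [35; 1, 10, 1, 70, …] (period length 4).
Convergents:
  p_0/q_0 = 35/1
  p_1/q_1 = 36/1
  p_2/q_2 = 395/11
  p_3/q_3 = 431/12
  p_4/q_4 = 30565/851
  p_5/q_5 = 30996/863
  p_6/q_6 = 340525/9481
q_5 = 863 ≤ 1548 < 9481 = q_6, so the answer is 30996/863.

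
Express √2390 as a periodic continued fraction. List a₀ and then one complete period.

a₀ = ⌊√2390⌋ = 48.
With m₀=0, d₀=1 and mₖ₊₁ = dₖaₖ − mₖ, dₖ₊₁ = (n − mₖ₊₁²)/dₖ, aₖ₊₁ = ⌊(a₀+mₖ₊₁)/dₖ₊₁⌋:
  k=1: m=48, d=86, a=1
  k=2: m=38, d=11, a=7
  k=3: m=39, d=79, a=1
  k=4: m=40, d=10, a=8
  k=5: m=40, d=79, a=1
  k=6: m=39, d=11, a=7
  k=7: m=38, d=86, a=1
  k=8: m=48, d=1, a=96
d=1 and a=2a₀=96 at k=8, so the next step gives (m, d) = (48, 86) again — its k=1 value — and the period has length 8.

[48; 1, 7, 1, 8, 1, 7, 1, 96]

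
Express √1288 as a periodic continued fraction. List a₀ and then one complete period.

[35; 1, 7, 1, 70]

a₀ = ⌊√1288⌋ = 35.
With m₀=0, d₀=1 and mₖ₊₁ = dₖaₖ − mₖ, dₖ₊₁ = (n − mₖ₊₁²)/dₖ, aₖ₊₁ = ⌊(a₀+mₖ₊₁)/dₖ₊₁⌋:
  k=1: m=35, d=63, a=1
  k=2: m=28, d=8, a=7
  k=3: m=28, d=63, a=1
  k=4: m=35, d=1, a=70
d=1 and a=2a₀=70 at k=4, so the next step gives (m, d) = (35, 63) again — its k=1 value — and the period has length 4.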